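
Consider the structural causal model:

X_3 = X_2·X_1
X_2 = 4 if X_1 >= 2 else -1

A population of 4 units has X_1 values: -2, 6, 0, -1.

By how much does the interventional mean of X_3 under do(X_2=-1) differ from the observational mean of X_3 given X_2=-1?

-1.75

The intervention sets X_2=-1 in all 4 units regardless of X_1. Recomputing X_3 per unit gives 2, -6, 0, 1; average -0.75.
Observing X_2=-1 restricts to units where X_2's equation naturally yields -1: X_1 ∈ {-2, 0, -1}. In that subpopulation X_3 = 2, 0, 1, mean 1.
Difference = -0.75 − 1 = -1.75.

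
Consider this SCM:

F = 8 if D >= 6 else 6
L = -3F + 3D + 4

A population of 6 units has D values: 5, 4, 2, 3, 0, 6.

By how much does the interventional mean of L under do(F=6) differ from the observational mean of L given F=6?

1.6

do(F=6) breaks F's dependence on D. With F=6 fixed, L across the units is 1, -2, -8, -5, -14, 4, mean -4.
Conditioning on F=6 selects the 5 unit(s) with D ∈ {5, 4, 2, 3, 0}. Their L values: 1, -2, -8, -5, -14. Mean = -5.6.
Difference = -4 − (-5.6) = 1.6.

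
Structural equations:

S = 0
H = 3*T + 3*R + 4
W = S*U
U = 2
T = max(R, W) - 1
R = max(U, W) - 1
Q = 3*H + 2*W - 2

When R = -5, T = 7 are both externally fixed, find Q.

28

Under do(R = -5, T = 7), each intervened variable's structural equation is replaced by its fixed value.
W = S*U  [with S=0, U=2]  = 0
H = 3*T + 3*R + 4  [with T=7, R=-5]  = 10
Q = 3*H + 2*W - 2  [with H=10, W=0]  = 28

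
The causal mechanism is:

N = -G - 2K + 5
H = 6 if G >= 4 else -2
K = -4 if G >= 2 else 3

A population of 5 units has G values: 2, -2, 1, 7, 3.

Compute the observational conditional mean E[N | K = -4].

9

E[N|K=-4] averages over only the 3 units with K=-4 (G = 2, 7, 3): N = 11, 6, 10, mean 9.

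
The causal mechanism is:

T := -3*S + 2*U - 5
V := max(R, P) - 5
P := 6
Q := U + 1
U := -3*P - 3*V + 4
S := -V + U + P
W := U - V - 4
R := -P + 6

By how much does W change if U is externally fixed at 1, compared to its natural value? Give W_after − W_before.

Under do(U=1), the mechanism U := -3*P - 3*V + 4 is discarded; U is fixed at 1.
R = -P + 6  [with P=6]  = 0
V = max(R, P) - 5  [with R=0, P=6]  = 1
W = U - V - 4  [with U=1, V=1]  = -4
Without intervention: R = -P + 6  [with P=6]  = 0; V = max(R, P) - 5  [with R=0, P=6]  = 1; U = -3*P - 3*V + 4  [with P=6, V=1]  = -17; W = U - V - 4  [with U=-17, V=1]  = -22.
Change = -4 − (-22) = 18.

18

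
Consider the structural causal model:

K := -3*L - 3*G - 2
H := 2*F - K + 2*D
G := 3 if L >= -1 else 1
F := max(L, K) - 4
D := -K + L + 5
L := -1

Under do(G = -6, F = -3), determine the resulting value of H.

-55

Setting G = -6, F = -3 by intervention discards those variables' equations.
K = -3*L - 3*G - 2  [with L=-1, G=-6]  = 19
D = -K + L + 5  [with K=19, L=-1]  = -15
H = 2*F - K + 2*D  [with F=-3, K=19, D=-15]  = -55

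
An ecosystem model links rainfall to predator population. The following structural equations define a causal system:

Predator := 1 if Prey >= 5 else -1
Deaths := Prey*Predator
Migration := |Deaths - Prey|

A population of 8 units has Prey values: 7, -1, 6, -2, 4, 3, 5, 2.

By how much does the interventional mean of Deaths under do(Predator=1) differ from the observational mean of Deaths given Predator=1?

-3

do(Predator=1) breaks Predator's dependence on Prey. With Predator=1 fixed, Deaths across the units is 7, -1, 6, -2, 4, 3, 5, 2, mean 3.
Conditioning on Predator=1 selects the 3 unit(s) with Prey ∈ {7, 6, 5}. Their Deaths values: 7, 6, 5. Mean = 6.
Difference = 3 − 6 = -3.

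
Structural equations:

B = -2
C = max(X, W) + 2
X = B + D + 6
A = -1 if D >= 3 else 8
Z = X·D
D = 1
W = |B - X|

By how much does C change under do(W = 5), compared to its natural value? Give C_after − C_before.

-2

Intervening sets W = 5 and removes its equation (W = |B - X|).
X = B + D + 6  [with B=-2, D=1]  = 5
C = max(X, W) + 2  [with X=5, W=5]  = 7
Without intervention: X = B + D + 6  [with B=-2, D=1]  = 5; W = |B - X|  [with B=-2, X=5]  = 7; C = max(X, W) + 2  [with X=5, W=7]  = 9.
Change = 7 − 9 = -2.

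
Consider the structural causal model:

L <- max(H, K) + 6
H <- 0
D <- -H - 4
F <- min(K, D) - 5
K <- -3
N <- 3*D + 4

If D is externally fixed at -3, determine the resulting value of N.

-5

Under do(D=-3), the mechanism D <- -H - 4 is discarded; D is fixed at -3.
N = 3*D + 4  [with D=-3]  = -5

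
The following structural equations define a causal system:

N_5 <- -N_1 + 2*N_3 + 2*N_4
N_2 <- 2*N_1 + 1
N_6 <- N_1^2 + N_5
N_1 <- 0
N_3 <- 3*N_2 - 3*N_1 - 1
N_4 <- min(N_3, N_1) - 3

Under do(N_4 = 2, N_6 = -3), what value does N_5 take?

Setting N_4 = 2, N_6 = -3 by intervention discards those variables' equations.
N_2 = 2*N_1 + 1  [with N_1=0]  = 1
N_3 = 3*N_2 - 3*N_1 - 1  [with N_2=1, N_1=0]  = 2
N_5 = -N_1 + 2*N_3 + 2*N_4  [with N_1=0, N_3=2, N_4=2]  = 8

8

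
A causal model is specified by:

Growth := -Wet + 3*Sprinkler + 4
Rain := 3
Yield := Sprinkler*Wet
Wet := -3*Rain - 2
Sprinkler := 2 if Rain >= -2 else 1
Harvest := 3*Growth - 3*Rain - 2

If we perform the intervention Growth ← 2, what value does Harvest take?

Under do(Growth=2), the mechanism Growth := -Wet + 3*Sprinkler + 4 is discarded; Growth is fixed at 2.
Harvest = 3*Growth - 3*Rain - 2  [with Growth=2, Rain=3]  = -5

-5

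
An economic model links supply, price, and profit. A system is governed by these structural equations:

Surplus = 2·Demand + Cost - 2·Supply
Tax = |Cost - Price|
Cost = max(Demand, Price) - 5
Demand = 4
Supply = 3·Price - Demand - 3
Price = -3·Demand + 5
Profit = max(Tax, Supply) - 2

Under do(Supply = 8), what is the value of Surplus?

The intervention breaks the incoming arrows to Supply: Supply = 3·Price - Demand - 3 no longer applies, and Supply = 8.
Price = -3·Demand + 5  [with Demand=4]  = -7
Cost = max(Demand, Price) - 5  [with Demand=4, Price=-7]  = -1
Surplus = 2·Demand + Cost - 2·Supply  [with Demand=4, Cost=-1, Supply=8]  = -9

-9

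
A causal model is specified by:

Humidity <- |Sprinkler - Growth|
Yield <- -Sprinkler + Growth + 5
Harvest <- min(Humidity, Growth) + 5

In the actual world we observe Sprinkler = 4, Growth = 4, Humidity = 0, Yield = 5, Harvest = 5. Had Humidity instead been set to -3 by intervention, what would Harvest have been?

2

do(Humidity=-3) replaces the equation Humidity <- |Sprinkler - Growth| with the constant Humidity = -3.
Harvest = min(Humidity, Growth) + 5  [with Humidity=-3, Growth=4]  = 2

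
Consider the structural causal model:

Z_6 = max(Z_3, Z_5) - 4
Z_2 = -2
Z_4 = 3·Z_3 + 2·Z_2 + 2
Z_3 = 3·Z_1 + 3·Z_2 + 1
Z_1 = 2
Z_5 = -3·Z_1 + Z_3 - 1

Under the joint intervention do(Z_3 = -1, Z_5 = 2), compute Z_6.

-2

Setting Z_3 = -1, Z_5 = 2 by intervention discards those variables' equations.
Z_6 = max(Z_3, Z_5) - 4  [with Z_3=-1, Z_5=2]  = -2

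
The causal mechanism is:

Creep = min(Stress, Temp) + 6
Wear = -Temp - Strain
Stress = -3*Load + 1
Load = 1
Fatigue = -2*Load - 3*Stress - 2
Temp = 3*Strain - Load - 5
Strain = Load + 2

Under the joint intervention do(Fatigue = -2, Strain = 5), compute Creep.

4

Under do(Fatigue = -2, Strain = 5), each intervened variable's structural equation is replaced by its fixed value.
Stress = -3*Load + 1  [with Load=1]  = -2
Temp = 3*Strain - Load - 5  [with Strain=5, Load=1]  = 9
Creep = min(Stress, Temp) + 6  [with Stress=-2, Temp=9]  = 4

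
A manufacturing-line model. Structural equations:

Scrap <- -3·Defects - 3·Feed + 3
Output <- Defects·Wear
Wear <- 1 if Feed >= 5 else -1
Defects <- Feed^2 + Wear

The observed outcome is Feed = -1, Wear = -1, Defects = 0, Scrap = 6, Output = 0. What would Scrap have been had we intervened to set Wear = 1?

0

Under do(Wear=1), the mechanism Wear <- 1 if Feed >= 5 else -1 is discarded; Wear is fixed at 1.
Defects = Feed^2 + Wear  [with Feed=-1, Wear=1]  = 2
Scrap = -3·Defects - 3·Feed + 3  [with Defects=2, Feed=-1]  = 0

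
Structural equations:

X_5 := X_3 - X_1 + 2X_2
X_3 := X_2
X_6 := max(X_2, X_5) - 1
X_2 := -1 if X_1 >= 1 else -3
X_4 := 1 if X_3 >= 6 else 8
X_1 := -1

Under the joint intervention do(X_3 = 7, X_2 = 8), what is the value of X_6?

Setting X_3 = 7, X_2 = 8 by intervention discards those variables' equations.
X_5 = X_3 - X_1 + 2X_2  [with X_3=7, X_1=-1, X_2=8]  = 24
X_6 = max(X_2, X_5) - 1  [with X_2=8, X_5=24]  = 23

23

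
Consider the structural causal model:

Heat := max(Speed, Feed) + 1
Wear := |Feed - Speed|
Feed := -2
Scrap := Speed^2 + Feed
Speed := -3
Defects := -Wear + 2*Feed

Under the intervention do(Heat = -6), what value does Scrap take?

7

The intervention breaks the incoming arrows to Heat: Heat := max(Speed, Feed) + 1 no longer applies, and Heat = -6.
No directed path runs from Heat to Scrap, so Scrap keeps its natural value.
Scrap = Speed^2 + Feed  [with Speed=-3, Feed=-2]  = 7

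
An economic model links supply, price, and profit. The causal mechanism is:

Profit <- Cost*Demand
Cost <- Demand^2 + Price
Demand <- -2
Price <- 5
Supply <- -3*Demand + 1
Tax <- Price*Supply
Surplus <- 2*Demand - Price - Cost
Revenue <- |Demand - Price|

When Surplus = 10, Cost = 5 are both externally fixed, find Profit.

Under do(Surplus = 10, Cost = 5), each intervened variable's structural equation is replaced by its fixed value.
Profit = Cost*Demand  [with Cost=5, Demand=-2]  = -10

-10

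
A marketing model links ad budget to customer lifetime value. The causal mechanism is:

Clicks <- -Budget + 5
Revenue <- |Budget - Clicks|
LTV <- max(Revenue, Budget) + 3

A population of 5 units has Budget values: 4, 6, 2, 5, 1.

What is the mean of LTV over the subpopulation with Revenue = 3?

6.5

Observing Revenue=3 restricts to units where Revenue's equation naturally yields 3: Budget ∈ {4, 1}. In that subpopulation LTV = 7, 6, mean 6.5.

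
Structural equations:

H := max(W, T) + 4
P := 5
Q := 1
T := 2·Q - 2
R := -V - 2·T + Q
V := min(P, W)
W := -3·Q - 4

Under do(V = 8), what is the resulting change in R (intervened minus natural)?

-15

Under do(V=8), the mechanism V := min(P, W) is discarded; V is fixed at 8.
T = 2·Q - 2  [with Q=1]  = 0
R = -V - 2·T + Q  [with V=8, T=0, Q=1]  = -7
Without intervention: W = -3·Q - 4  [with Q=1]  = -7; V = min(P, W)  [with P=5, W=-7]  = -7; T = 2·Q - 2  [with Q=1]  = 0; R = -V - 2·T + Q  [with V=-7, T=0, Q=1]  = 8.
Change = -7 − 8 = -15.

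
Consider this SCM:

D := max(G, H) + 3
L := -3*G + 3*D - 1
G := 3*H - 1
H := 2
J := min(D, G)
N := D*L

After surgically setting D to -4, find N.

do(D=-4) replaces the equation D := max(G, H) + 3 with the constant D = -4.
G = 3*H - 1  [with H=2]  = 5
L = -3*G + 3*D - 1  [with G=5, D=-4]  = -28
N = D*L  [with D=-4, L=-28]  = 112

112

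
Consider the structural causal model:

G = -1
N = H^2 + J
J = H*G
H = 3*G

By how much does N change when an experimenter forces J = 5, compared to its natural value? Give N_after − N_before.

The intervention breaks the incoming arrows to J: J = H*G no longer applies, and J = 5.
H = 3*G  [with G=-1]  = -3
N = H^2 + J  [with H=-3, J=5]  = 14
Without intervention: H = 3*G  [with G=-1]  = -3; J = H*G  [with H=-3, G=-1]  = 3; N = H^2 + J  [with H=-3, J=3]  = 12.
Change = 14 − 12 = 2.

2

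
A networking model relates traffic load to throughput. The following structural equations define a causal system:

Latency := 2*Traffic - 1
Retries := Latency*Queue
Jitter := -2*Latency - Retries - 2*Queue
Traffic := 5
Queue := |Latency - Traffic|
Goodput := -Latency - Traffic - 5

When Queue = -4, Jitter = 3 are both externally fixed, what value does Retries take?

-36

The joint intervention fixes Queue = -4, Jitter = 3, removing each variable's own equation.
Latency = 2*Traffic - 1  [with Traffic=5]  = 9
Retries = Latency*Queue  [with Latency=9, Queue=-4]  = -36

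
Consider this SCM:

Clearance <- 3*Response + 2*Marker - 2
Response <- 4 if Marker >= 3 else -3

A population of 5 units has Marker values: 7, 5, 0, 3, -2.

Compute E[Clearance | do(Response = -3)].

-5.8

The intervention sets Response=-3 in all 5 units regardless of Marker. Recomputing Clearance per unit gives 3, -1, -11, -5, -15; average -5.8.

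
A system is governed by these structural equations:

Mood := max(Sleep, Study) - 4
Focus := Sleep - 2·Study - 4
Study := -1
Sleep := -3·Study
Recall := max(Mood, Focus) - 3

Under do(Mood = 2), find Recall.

Intervening sets Mood = 2 and removes its equation (Mood := max(Sleep, Study) - 4).
Sleep = -3·Study  [with Study=-1]  = 3
Focus = Sleep - 2·Study - 4  [with Sleep=3, Study=-1]  = 1
Recall = max(Mood, Focus) - 3  [with Mood=2, Focus=1]  = -1

-1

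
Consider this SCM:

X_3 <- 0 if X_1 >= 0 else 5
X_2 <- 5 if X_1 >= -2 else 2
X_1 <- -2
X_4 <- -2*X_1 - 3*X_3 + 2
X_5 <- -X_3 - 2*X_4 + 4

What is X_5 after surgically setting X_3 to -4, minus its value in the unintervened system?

do(X_3=-4) replaces the equation X_3 <- 0 if X_1 >= 0 else 5 with the constant X_3 = -4.
X_4 = -2*X_1 - 3*X_3 + 2  [with X_1=-2, X_3=-4]  = 18
X_5 = -X_3 - 2*X_4 + 4  [with X_3=-4, X_4=18]  = -28
Without intervention: X_3 = 0 if X_1 >= 0 else 5  [with X_1=-2]  = 5; X_4 = -2*X_1 - 3*X_3 + 2  [with X_1=-2, X_3=5]  = -9; X_5 = -X_3 - 2*X_4 + 4  [with X_3=5, X_4=-9]  = 17.
Change = -28 − 17 = -45.

-45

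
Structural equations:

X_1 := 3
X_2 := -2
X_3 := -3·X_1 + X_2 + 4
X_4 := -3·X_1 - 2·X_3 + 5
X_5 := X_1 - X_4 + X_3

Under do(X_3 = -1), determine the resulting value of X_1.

3

Under do(X_3=-1), the mechanism X_3 := -3·X_1 + X_2 + 4 is discarded; X_3 is fixed at -1.
X_1 is not downstream of the intervention, so its value is determined by the original equations.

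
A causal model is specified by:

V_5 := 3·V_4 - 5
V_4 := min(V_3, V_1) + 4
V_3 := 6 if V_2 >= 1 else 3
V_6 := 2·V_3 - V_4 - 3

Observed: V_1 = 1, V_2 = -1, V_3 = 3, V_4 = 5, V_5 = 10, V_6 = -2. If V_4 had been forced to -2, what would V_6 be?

5

Under do(V_4=-2), the mechanism V_4 := min(V_3, V_1) + 4 is discarded; V_4 is fixed at -2.
V_3 = 6 if V_2 >= 1 else 3  [with V_2=-1]  = 3
V_6 = 2·V_3 - V_4 - 3  [with V_3=3, V_4=-2]  = 5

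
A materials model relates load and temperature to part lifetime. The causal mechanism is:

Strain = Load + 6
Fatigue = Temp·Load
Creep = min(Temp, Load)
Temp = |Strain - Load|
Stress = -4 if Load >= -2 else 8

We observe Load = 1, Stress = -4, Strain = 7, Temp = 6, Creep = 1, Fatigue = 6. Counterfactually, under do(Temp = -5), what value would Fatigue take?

-5

Under do(Temp=-5), the mechanism Temp = |Strain - Load| is discarded; Temp is fixed at -5.
Fatigue = Temp·Load  [with Temp=-5, Load=1]  = -5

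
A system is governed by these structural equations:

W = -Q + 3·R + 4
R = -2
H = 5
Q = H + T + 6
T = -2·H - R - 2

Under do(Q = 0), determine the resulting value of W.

Intervening sets Q = 0 and removes its equation (Q = H + T + 6).
W = -Q + 3·R + 4  [with Q=0, R=-2]  = -2

-2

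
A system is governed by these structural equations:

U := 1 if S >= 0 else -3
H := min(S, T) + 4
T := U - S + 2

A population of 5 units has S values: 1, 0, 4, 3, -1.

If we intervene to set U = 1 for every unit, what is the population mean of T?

Every unit gets U=1 under the intervention. T values become 2, 3, -1, 0, 4; E[T|do(U=1)] = 1.6.

1.6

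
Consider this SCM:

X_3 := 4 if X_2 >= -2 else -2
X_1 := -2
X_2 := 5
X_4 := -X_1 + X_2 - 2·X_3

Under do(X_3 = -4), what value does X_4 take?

15

The intervention breaks the incoming arrows to X_3: X_3 := 4 if X_2 >= -2 else -2 no longer applies, and X_3 = -4.
X_4 = -X_1 + X_2 - 2·X_3  [with X_1=-2, X_2=5, X_3=-4]  = 15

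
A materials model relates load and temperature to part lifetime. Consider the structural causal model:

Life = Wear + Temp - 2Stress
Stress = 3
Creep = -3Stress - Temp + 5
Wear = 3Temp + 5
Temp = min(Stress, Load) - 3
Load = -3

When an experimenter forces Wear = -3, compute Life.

-15

The intervention breaks the incoming arrows to Wear: Wear = 3Temp + 5 no longer applies, and Wear = -3.
Temp = min(Stress, Load) - 3  [with Stress=3, Load=-3]  = -6
Life = Wear + Temp - 2Stress  [with Wear=-3, Temp=-6, Stress=3]  = -15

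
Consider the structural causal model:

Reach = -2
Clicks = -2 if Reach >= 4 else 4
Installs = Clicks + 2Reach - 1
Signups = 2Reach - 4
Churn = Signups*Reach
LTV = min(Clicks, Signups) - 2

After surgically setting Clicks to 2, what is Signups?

Under do(Clicks=2), the mechanism Clicks = -2 if Reach >= 4 else 4 is discarded; Clicks is fixed at 2.
Since Signups is not a descendant of the intervened variable, it is unaffected.
Signups = 2Reach - 4  [with Reach=-2]  = -8

-8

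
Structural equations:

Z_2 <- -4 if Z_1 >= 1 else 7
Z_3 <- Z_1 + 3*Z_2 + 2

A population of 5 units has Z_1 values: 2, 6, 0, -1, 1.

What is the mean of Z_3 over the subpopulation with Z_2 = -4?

Conditioning on Z_2=-4 selects the 3 unit(s) with Z_1 ∈ {2, 6, 1}. Their Z_3 values: -8, -4, -9. Mean = -7.

-7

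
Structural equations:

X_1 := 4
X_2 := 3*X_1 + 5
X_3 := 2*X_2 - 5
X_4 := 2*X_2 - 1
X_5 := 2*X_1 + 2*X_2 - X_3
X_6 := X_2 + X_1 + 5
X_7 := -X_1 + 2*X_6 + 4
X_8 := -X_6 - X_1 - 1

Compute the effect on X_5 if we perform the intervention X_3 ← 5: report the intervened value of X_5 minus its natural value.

do(X_3=5) replaces the equation X_3 := 2*X_2 - 5 with the constant X_3 = 5.
X_2 = 3*X_1 + 5  [with X_1=4]  = 17
X_5 = 2*X_1 + 2*X_2 - X_3  [with X_1=4, X_2=17, X_3=5]  = 37
Without intervention: X_2 = 3*X_1 + 5  [with X_1=4]  = 17; X_3 = 2*X_2 - 5  [with X_2=17]  = 29; X_5 = 2*X_1 + 2*X_2 - X_3  [with X_1=4, X_2=17, X_3=29]  = 13.
Change = 37 − 13 = 24.

24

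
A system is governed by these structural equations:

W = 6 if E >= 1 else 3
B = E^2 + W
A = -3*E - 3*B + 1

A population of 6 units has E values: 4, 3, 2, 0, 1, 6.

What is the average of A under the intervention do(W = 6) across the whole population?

-58

The intervention sets W=6 in all 6 units regardless of E. Recomputing A per unit gives -77, -53, -35, -17, -23, -143; average -58.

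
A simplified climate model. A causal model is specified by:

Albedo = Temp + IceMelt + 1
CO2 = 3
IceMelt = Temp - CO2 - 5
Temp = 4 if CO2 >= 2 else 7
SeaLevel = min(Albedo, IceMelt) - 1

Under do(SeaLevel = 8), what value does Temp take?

4

Under do(SeaLevel=8), the mechanism SeaLevel = min(Albedo, IceMelt) - 1 is discarded; SeaLevel is fixed at 8.
No directed path runs from SeaLevel to Temp, so Temp keeps its natural value.
Temp = 4 if CO2 >= 2 else 7  [with CO2=3]  = 4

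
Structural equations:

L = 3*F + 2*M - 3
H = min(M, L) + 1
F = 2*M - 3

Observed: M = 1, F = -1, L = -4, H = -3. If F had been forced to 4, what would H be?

2

Under do(F=4), the mechanism F = 2*M - 3 is discarded; F is fixed at 4.
L = 3*F + 2*M - 3  [with F=4, M=1]  = 11
H = min(M, L) + 1  [with M=1, L=11]  = 2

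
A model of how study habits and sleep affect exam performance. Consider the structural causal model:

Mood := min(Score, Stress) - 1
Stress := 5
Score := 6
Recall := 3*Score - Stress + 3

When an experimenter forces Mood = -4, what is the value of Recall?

The intervention breaks the incoming arrows to Mood: Mood := min(Score, Stress) - 1 no longer applies, and Mood = -4.
Recall is not downstream of the intervention, so its value is determined by the original equations.
Recall = 3*Score - Stress + 3  [with Score=6, Stress=5]  = 16

16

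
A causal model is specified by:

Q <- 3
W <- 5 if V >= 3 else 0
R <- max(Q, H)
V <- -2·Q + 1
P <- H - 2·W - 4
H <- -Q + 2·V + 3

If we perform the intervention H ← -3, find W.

Under do(H=-3), the mechanism H <- -Q + 2·V + 3 is discarded; H is fixed at -3.
Since W is not a descendant of the intervened variable, it is unaffected.
V = -2·Q + 1  [with Q=3]  = -5
W = 5 if V >= 3 else 0  [with V=-5]  = 0

0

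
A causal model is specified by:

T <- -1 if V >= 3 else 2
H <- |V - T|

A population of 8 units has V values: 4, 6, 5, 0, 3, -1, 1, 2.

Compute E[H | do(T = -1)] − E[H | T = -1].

Every unit gets T=-1 under the intervention. H values become 5, 7, 6, 1, 4, 0, 2, 3; E[H|do(T=-1)] = 3.5.
E[H|T=-1] averages over only the 4 units with T=-1 (V = 4, 6, 5, 3): H = 5, 7, 6, 4, mean 5.5.
Difference = 3.5 − 5.5 = -2.

-2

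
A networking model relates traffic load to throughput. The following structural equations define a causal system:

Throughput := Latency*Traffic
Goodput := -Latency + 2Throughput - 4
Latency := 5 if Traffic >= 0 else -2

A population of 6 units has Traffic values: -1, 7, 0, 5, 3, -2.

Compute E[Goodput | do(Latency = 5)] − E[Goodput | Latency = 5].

Under do(Latency=5), Latency's equation is replaced by Latency=5 for every unit. Per-unit Goodput: -19, 61, -9, 41, 21, -29. Mean = 11.
Conditioning on Latency=5 selects the 4 unit(s) with Traffic ∈ {7, 0, 5, 3}. Their Goodput values: 61, -9, 41, 21. Mean = 28.5.
Difference = 11 − 28.5 = -17.5.

-17.5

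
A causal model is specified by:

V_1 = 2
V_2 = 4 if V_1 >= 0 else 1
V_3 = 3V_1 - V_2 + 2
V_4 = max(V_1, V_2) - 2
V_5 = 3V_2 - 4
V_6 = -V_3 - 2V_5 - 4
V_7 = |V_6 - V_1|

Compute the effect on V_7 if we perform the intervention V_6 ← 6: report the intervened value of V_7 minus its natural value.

Intervening sets V_6 = 6 and removes its equation (V_6 = -V_3 - 2V_5 - 4).
V_7 = |V_6 - V_1|  [with V_6=6, V_1=2]  = 4
Without intervention: V_2 = 4 if V_1 >= 0 else 1  [with V_1=2]  = 4; V_3 = 3V_1 - V_2 + 2  [with V_1=2, V_2=4]  = 4; V_5 = 3V_2 - 4  [with V_2=4]  = 8; V_6 = -V_3 - 2V_5 - 4  [with V_3=4, V_5=8]  = -24; V_7 = |V_6 - V_1|  [with V_6=-24, V_1=2]  = 26.
Change = 4 − 26 = -22.

-22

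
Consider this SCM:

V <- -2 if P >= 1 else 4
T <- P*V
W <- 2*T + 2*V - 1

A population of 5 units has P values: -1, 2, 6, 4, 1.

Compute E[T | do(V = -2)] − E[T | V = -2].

Every unit gets V=-2 under the intervention. T values become 2, -4, -12, -8, -2; E[T|do(V=-2)] = -4.8.
Observing V=-2 restricts to units where V's equation naturally yields -2: P ∈ {2, 6, 4, 1}. In that subpopulation T = -4, -12, -8, -2, mean -6.5.
Difference = -4.8 − (-6.5) = 1.7.

1.7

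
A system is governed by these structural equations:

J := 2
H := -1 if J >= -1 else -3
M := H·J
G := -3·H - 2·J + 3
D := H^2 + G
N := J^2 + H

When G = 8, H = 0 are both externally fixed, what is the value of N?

4

The joint intervention fixes G = 8, H = 0, removing each variable's own equation.
N = J^2 + H  [with J=2, H=0]  = 4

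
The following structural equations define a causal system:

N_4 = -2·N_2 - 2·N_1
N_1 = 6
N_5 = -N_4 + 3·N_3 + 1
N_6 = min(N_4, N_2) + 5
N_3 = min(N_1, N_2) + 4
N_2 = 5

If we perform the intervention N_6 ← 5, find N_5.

do(N_6=5) replaces the equation N_6 = min(N_4, N_2) + 5 with the constant N_6 = 5.
Since N_5 is not a descendant of the intervened variable, it is unaffected.
N_3 = min(N_1, N_2) + 4  [with N_1=6, N_2=5]  = 9
N_4 = -2·N_2 - 2·N_1  [with N_2=5, N_1=6]  = -22
N_5 = -N_4 + 3·N_3 + 1  [with N_4=-22, N_3=9]  = 50

50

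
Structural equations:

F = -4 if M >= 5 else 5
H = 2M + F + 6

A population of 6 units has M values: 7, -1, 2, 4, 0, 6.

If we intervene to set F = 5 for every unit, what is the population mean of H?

do(F=5) breaks F's dependence on M. With F=5 fixed, H across the units is 25, 9, 15, 19, 11, 23, mean 17.

17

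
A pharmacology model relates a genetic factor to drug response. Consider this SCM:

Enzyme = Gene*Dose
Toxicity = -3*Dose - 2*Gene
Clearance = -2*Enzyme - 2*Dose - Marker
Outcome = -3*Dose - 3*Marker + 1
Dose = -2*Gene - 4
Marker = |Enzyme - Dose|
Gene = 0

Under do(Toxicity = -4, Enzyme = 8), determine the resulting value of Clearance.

The joint intervention fixes Toxicity = -4, Enzyme = 8, removing each variable's own equation.
Dose = -2*Gene - 4  [with Gene=0]  = -4
Marker = |Enzyme - Dose|  [with Enzyme=8, Dose=-4]  = 12
Clearance = -2*Enzyme - 2*Dose - Marker  [with Enzyme=8, Dose=-4, Marker=12]  = -20

-20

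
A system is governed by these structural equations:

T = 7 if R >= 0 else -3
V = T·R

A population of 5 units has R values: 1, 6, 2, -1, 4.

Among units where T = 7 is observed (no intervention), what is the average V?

Conditioning on T=7 selects the 4 unit(s) with R ∈ {1, 6, 2, 4}. Their V values: 7, 42, 14, 28. Mean = 22.75.

22.75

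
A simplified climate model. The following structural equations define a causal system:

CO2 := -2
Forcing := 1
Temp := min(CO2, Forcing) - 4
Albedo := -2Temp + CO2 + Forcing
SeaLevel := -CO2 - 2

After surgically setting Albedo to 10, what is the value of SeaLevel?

0

Intervening sets Albedo = 10 and removes its equation (Albedo := -2Temp + CO2 + Forcing).
No directed path runs from Albedo to SeaLevel, so SeaLevel keeps its natural value.
SeaLevel = -CO2 - 2  [with CO2=-2]  = 0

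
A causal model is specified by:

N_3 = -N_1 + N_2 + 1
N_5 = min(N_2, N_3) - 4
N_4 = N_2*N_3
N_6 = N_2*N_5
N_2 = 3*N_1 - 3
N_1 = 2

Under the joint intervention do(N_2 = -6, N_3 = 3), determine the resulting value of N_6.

Under do(N_2 = -6, N_3 = 3), each intervened variable's structural equation is replaced by its fixed value.
N_5 = min(N_2, N_3) - 4  [with N_2=-6, N_3=3]  = -10
N_6 = N_2*N_5  [with N_2=-6, N_5=-10]  = 60

60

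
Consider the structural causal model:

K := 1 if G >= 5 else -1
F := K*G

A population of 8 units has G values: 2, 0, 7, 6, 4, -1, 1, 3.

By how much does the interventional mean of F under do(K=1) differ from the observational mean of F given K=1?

-3.75

do(K=1) breaks K's dependence on G. With K=1 fixed, F across the units is 2, 0, 7, 6, 4, -1, 1, 3, mean 2.75.
Observing K=1 restricts to units where K's equation naturally yields 1: G ∈ {7, 6}. In that subpopulation F = 7, 6, mean 6.5.
Difference = 2.75 − 6.5 = -3.75.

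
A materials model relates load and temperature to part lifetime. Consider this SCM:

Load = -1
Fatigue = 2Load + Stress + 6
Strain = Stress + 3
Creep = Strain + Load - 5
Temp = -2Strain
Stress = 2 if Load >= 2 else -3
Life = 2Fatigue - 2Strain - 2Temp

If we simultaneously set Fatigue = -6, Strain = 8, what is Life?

4

Under do(Fatigue = -6, Strain = 8), each intervened variable's structural equation is replaced by its fixed value.
Temp = -2Strain  [with Strain=8]  = -16
Life = 2Fatigue - 2Strain - 2Temp  [with Fatigue=-6, Strain=8, Temp=-16]  = 4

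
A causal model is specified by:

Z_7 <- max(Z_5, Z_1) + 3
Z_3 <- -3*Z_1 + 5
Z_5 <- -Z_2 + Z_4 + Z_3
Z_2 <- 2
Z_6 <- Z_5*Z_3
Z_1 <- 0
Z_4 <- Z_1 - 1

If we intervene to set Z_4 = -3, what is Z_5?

0

Intervening sets Z_4 = -3 and removes its equation (Z_4 <- Z_1 - 1).
Z_3 = -3*Z_1 + 5  [with Z_1=0]  = 5
Z_5 = -Z_2 + Z_4 + Z_3  [with Z_2=2, Z_4=-3, Z_3=5]  = 0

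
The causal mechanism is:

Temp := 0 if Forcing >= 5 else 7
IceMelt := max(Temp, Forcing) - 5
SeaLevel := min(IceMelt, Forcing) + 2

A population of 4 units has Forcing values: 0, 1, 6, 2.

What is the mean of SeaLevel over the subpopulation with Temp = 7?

E[SeaLevel|Temp=7] averages over only the 3 units with Temp=7 (Forcing = 0, 1, 2): SeaLevel = 2, 3, 4, mean 3.

3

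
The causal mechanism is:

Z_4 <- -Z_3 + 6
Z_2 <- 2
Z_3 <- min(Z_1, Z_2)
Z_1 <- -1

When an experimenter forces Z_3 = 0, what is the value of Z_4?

The intervention breaks the incoming arrows to Z_3: Z_3 <- min(Z_1, Z_2) no longer applies, and Z_3 = 0.
Z_4 = -Z_3 + 6  [with Z_3=0]  = 6

6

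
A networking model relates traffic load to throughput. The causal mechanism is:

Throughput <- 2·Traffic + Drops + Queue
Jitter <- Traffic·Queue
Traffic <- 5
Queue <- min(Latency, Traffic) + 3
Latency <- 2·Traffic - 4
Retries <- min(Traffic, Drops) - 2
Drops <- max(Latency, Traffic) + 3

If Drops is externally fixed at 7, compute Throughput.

25

The intervention breaks the incoming arrows to Drops: Drops <- max(Latency, Traffic) + 3 no longer applies, and Drops = 7.
Latency = 2·Traffic - 4  [with Traffic=5]  = 6
Queue = min(Latency, Traffic) + 3  [with Latency=6, Traffic=5]  = 8
Throughput = 2·Traffic + Drops + Queue  [with Traffic=5, Drops=7, Queue=8]  = 25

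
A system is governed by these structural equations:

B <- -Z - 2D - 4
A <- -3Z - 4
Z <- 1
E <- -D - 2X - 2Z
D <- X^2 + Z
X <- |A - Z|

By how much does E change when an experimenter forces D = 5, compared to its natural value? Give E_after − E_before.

Intervening sets D = 5 and removes its equation (D <- X^2 + Z).
A = -3Z - 4  [with Z=1]  = -7
X = |A - Z|  [with A=-7, Z=1]  = 8
E = -D - 2X - 2Z  [with D=5, X=8, Z=1]  = -23
Without intervention: A = -3Z - 4  [with Z=1]  = -7; X = |A - Z|  [with A=-7, Z=1]  = 8; D = X^2 + Z  [with X=8, Z=1]  = 65; E = -D - 2X - 2Z  [with D=65, X=8, Z=1]  = -83.
Change = -23 − (-83) = 60.

60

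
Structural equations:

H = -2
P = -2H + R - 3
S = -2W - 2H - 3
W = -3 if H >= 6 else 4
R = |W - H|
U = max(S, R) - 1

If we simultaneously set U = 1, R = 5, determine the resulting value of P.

6

Under do(U = 1, R = 5), each intervened variable's structural equation is replaced by its fixed value.
P = -2H + R - 3  [with H=-2, R=5]  = 6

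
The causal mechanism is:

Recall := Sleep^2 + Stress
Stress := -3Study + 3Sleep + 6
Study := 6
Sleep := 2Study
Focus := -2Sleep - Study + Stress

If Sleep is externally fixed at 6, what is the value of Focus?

-12

Under do(Sleep=6), the mechanism Sleep := 2Study is discarded; Sleep is fixed at 6.
Stress = -3Study + 3Sleep + 6  [with Study=6, Sleep=6]  = 6
Focus = -2Sleep - Study + Stress  [with Sleep=6, Study=6, Stress=6]  = -12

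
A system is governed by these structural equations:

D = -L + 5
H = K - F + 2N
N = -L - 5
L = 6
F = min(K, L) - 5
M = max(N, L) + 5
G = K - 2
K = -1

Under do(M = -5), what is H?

do(M=-5) replaces the equation M = max(N, L) + 5 with the constant M = -5.
H is not downstream of the intervention, so its value is determined by the original equations.
N = -L - 5  [with L=6]  = -11
F = min(K, L) - 5  [with K=-1, L=6]  = -6
H = K - F + 2N  [with K=-1, F=-6, N=-11]  = -17

-17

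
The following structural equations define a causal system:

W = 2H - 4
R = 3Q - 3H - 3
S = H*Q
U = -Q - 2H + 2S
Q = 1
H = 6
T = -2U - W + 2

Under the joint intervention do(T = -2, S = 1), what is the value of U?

-11

Under do(T = -2, S = 1), each intervened variable's structural equation is replaced by its fixed value.
U = -Q - 2H + 2S  [with Q=1, H=6, S=1]  = -11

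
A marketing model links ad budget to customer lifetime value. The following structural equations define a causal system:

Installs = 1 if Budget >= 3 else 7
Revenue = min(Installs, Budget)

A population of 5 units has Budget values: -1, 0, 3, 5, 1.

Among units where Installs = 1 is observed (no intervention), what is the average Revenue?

1

Observing Installs=1 restricts to units where Installs's equation naturally yields 1: Budget ∈ {3, 5}. In that subpopulation Revenue = 1, 1, mean 1.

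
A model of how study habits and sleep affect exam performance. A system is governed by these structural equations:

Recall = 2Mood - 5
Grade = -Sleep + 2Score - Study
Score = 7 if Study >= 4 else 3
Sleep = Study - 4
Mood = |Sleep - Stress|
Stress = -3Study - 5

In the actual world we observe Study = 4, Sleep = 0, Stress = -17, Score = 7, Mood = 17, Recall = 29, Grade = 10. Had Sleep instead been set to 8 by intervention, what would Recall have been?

Under do(Sleep=8), the mechanism Sleep = Study - 4 is discarded; Sleep is fixed at 8.
Stress = -3Study - 5  [with Study=4]  = -17
Mood = |Sleep - Stress|  [with Sleep=8, Stress=-17]  = 25
Recall = 2Mood - 5  [with Mood=25]  = 45

45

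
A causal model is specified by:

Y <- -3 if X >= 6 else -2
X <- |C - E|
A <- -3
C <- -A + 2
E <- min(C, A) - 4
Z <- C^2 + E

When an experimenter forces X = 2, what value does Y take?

Under do(X=2), the mechanism X <- |C - E| is discarded; X is fixed at 2.
Y = -3 if X >= 6 else -2  [with X=2]  = -2

-2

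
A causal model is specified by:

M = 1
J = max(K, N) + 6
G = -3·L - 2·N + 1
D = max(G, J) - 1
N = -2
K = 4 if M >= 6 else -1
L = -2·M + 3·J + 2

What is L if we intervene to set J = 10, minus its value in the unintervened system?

Intervening sets J = 10 and removes its equation (J = max(K, N) + 6).
L = -2·M + 3·J + 2  [with M=1, J=10]  = 30
Without intervention: K = 4 if M >= 6 else -1  [with M=1]  = -1; J = max(K, N) + 6  [with K=-1, N=-2]  = 5; L = -2·M + 3·J + 2  [with M=1, J=5]  = 15.
Change = 30 − 15 = 15.

15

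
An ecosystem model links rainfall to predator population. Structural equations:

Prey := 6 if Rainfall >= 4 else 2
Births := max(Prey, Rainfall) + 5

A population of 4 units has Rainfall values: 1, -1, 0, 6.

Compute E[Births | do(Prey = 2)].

Every unit gets Prey=2 under the intervention. Births values become 7, 7, 7, 11; E[Births|do(Prey=2)] = 8.

8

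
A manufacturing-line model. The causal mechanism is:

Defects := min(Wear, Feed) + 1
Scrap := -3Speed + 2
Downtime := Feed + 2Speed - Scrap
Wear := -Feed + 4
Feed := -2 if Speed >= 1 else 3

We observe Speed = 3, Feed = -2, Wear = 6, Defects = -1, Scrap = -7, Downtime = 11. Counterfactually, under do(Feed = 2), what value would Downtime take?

15

Under do(Feed=2), the mechanism Feed := -2 if Speed >= 1 else 3 is discarded; Feed is fixed at 2.
Scrap = -3Speed + 2  [with Speed=3]  = -7
Downtime = Feed + 2Speed - Scrap  [with Feed=2, Speed=3, Scrap=-7]  = 15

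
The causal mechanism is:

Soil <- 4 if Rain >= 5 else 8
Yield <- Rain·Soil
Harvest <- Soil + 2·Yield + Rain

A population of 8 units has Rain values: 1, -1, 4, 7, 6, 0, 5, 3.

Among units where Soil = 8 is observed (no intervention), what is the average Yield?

Observing Soil=8 restricts to units where Soil's equation naturally yields 8: Rain ∈ {1, -1, 4, 0, 3}. In that subpopulation Yield = 8, -8, 32, 0, 24, mean 11.2.

11.2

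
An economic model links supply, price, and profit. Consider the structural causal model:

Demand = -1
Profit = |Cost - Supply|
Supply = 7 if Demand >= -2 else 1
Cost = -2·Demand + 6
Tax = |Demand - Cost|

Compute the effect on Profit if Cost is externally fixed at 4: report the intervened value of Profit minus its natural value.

do(Cost=4) replaces the equation Cost = -2·Demand + 6 with the constant Cost = 4.
Supply = 7 if Demand >= -2 else 1  [with Demand=-1]  = 7
Profit = |Cost - Supply|  [with Cost=4, Supply=7]  = 3
Without intervention: Supply = 7 if Demand >= -2 else 1  [with Demand=-1]  = 7; Cost = -2·Demand + 6  [with Demand=-1]  = 8; Profit = |Cost - Supply|  [with Cost=8, Supply=7]  = 1.
Change = 3 − 1 = 2.

2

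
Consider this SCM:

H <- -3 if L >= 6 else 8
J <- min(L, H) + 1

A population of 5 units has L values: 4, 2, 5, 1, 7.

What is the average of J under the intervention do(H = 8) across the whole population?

Under do(H=8), H's equation is replaced by H=8 for every unit. Per-unit J: 5, 3, 6, 2, 8. Mean = 4.8.

4.8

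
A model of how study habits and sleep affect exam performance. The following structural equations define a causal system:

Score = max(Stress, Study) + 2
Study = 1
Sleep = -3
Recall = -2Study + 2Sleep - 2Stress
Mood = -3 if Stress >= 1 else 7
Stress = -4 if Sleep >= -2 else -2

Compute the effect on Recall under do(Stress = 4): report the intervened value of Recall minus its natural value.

-12

The intervention breaks the incoming arrows to Stress: Stress = -4 if Sleep >= -2 else -2 no longer applies, and Stress = 4.
Recall = -2Study + 2Sleep - 2Stress  [with Study=1, Sleep=-3, Stress=4]  = -16
Without intervention: Stress = -4 if Sleep >= -2 else -2  [with Sleep=-3]  = -2; Recall = -2Study + 2Sleep - 2Stress  [with Study=1, Sleep=-3, Stress=-2]  = -4.
Change = -16 − (-4) = -12.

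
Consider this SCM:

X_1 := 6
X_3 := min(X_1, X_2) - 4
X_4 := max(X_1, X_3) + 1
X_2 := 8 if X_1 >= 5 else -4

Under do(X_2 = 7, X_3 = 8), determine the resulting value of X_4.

9

Setting X_2 = 7, X_3 = 8 by intervention discards those variables' equations.
X_4 = max(X_1, X_3) + 1  [with X_1=6, X_3=8]  = 9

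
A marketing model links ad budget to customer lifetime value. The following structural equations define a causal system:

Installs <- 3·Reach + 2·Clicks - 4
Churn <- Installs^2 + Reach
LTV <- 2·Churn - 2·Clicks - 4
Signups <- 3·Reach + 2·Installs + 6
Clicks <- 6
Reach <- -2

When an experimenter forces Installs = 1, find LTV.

-18

The intervention breaks the incoming arrows to Installs: Installs <- 3·Reach + 2·Clicks - 4 no longer applies, and Installs = 1.
Churn = Installs^2 + Reach  [with Installs=1, Reach=-2]  = -1
LTV = 2·Churn - 2·Clicks - 4  [with Churn=-1, Clicks=6]  = -18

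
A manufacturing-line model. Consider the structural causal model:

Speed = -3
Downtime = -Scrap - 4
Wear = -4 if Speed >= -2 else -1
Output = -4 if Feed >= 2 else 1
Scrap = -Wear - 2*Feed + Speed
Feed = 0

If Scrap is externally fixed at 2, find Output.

Intervening sets Scrap = 2 and removes its equation (Scrap = -Wear - 2*Feed + Speed).
No directed path runs from Scrap to Output, so Output keeps its natural value.
Output = -4 if Feed >= 2 else 1  [with Feed=0]  = 1

1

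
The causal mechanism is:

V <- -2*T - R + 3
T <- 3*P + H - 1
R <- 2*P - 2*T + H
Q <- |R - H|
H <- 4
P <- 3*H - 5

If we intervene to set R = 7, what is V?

-52

Intervening sets R = 7 and removes its equation (R <- 2*P - 2*T + H).
P = 3*H - 5  [with H=4]  = 7
T = 3*P + H - 1  [with P=7, H=4]  = 24
V = -2*T - R + 3  [with T=24, R=7]  = -52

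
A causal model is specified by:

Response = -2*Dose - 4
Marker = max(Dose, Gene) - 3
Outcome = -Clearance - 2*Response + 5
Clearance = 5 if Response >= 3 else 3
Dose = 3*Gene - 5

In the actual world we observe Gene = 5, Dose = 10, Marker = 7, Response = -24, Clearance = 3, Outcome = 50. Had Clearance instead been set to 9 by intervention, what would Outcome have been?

The intervention breaks the incoming arrows to Clearance: Clearance = 5 if Response >= 3 else 3 no longer applies, and Clearance = 9.
Dose = 3*Gene - 5  [with Gene=5]  = 10
Response = -2*Dose - 4  [with Dose=10]  = -24
Outcome = -Clearance - 2*Response + 5  [with Clearance=9, Response=-24]  = 44

44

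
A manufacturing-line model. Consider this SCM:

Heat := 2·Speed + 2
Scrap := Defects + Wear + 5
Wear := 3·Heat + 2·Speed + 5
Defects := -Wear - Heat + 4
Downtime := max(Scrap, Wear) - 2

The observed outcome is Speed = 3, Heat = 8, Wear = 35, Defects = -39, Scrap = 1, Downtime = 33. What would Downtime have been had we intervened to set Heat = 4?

Under do(Heat=4), the mechanism Heat := 2·Speed + 2 is discarded; Heat is fixed at 4.
Wear = 3·Heat + 2·Speed + 5  [with Heat=4, Speed=3]  = 23
Defects = -Wear - Heat + 4  [with Wear=23, Heat=4]  = -23
Scrap = Defects + Wear + 5  [with Defects=-23, Wear=23]  = 5
Downtime = max(Scrap, Wear) - 2  [with Scrap=5, Wear=23]  = 21

21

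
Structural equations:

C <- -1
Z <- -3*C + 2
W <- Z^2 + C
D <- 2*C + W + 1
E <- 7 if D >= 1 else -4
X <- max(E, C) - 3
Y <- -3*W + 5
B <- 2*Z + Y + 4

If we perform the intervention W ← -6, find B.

The intervention breaks the incoming arrows to W: W <- Z^2 + C no longer applies, and W = -6.
Z = -3*C + 2  [with C=-1]  = 5
Y = -3*W + 5  [with W=-6]  = 23
B = 2*Z + Y + 4  [with Z=5, Y=23]  = 37

37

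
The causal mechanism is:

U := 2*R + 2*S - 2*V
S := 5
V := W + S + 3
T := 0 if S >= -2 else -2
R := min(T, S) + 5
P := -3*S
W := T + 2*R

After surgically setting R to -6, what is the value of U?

6

The intervention breaks the incoming arrows to R: R := min(T, S) + 5 no longer applies, and R = -6.
T = 0 if S >= -2 else -2  [with S=5]  = 0
W = T + 2*R  [with T=0, R=-6]  = -12
V = W + S + 3  [with W=-12, S=5]  = -4
U = 2*R + 2*S - 2*V  [with R=-6, S=5, V=-4]  = 6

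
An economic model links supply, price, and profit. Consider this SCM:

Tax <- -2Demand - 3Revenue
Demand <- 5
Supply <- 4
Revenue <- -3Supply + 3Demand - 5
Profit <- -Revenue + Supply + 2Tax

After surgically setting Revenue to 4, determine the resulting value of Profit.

-44

do(Revenue=4) replaces the equation Revenue <- -3Supply + 3Demand - 5 with the constant Revenue = 4.
Tax = -2Demand - 3Revenue  [with Demand=5, Revenue=4]  = -22
Profit = -Revenue + Supply + 2Tax  [with Revenue=4, Supply=4, Tax=-22]  = -44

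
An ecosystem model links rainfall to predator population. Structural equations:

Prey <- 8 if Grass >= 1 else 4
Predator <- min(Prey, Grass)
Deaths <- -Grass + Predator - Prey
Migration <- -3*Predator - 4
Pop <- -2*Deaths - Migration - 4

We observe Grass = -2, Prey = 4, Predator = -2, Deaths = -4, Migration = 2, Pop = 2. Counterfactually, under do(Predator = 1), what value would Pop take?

The intervention breaks the incoming arrows to Predator: Predator <- min(Prey, Grass) no longer applies, and Predator = 1.
Prey = 8 if Grass >= 1 else 4  [with Grass=-2]  = 4
Deaths = -Grass + Predator - Prey  [with Grass=-2, Predator=1, Prey=4]  = -1
Migration = -3*Predator - 4  [with Predator=1]  = -7
Pop = -2*Deaths - Migration - 4  [with Deaths=-1, Migration=-7]  = 5

5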